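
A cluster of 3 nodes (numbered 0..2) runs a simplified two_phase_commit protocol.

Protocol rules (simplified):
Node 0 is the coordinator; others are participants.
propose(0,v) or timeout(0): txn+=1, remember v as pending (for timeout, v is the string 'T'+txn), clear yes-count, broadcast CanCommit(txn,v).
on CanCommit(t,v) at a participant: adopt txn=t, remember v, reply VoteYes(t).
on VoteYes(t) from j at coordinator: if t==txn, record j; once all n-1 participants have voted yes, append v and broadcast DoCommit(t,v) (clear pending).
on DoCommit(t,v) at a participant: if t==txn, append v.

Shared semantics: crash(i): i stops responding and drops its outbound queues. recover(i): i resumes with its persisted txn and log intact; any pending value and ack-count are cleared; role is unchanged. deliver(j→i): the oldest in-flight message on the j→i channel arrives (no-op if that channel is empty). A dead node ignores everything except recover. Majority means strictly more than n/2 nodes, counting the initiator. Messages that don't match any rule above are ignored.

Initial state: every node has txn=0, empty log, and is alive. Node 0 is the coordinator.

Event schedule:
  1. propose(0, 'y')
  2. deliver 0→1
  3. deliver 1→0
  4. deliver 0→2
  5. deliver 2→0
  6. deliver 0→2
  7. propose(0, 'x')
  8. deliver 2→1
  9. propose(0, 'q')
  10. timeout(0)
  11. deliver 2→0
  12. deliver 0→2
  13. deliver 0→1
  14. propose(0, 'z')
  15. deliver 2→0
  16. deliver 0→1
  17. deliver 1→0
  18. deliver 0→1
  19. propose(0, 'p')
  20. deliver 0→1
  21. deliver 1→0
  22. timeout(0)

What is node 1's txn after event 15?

[1] propose(0,'y') → N0(coor t1 [-])
[2] deliver 0→1 → N1(part t1 [-])
[3] deliver 1→0 → ∅
[4] deliver 0→2 → N2(part t1 [-])
[5] deliver 2→0 → N0(coor t1 [y])
[6] deliver 0→2 → N2(part t1 [y])
[7] propose(0,'x') → N0(coor t2 [y])
[8] deliver 2→1 → ∅
[9] propose(0,'q') → N0(coor t3 [y])
[10] timeout(0) → N0(coor t4 [y])
[11] deliver 2→0 → ∅
[12] deliver 0→2 → N2(part t2 [y])
[13] deliver 0→1 → N1(part t1 [y])
[14] propose(0,'z') → N0(coor t5 [y])
[15] deliver 2→0 → ∅

1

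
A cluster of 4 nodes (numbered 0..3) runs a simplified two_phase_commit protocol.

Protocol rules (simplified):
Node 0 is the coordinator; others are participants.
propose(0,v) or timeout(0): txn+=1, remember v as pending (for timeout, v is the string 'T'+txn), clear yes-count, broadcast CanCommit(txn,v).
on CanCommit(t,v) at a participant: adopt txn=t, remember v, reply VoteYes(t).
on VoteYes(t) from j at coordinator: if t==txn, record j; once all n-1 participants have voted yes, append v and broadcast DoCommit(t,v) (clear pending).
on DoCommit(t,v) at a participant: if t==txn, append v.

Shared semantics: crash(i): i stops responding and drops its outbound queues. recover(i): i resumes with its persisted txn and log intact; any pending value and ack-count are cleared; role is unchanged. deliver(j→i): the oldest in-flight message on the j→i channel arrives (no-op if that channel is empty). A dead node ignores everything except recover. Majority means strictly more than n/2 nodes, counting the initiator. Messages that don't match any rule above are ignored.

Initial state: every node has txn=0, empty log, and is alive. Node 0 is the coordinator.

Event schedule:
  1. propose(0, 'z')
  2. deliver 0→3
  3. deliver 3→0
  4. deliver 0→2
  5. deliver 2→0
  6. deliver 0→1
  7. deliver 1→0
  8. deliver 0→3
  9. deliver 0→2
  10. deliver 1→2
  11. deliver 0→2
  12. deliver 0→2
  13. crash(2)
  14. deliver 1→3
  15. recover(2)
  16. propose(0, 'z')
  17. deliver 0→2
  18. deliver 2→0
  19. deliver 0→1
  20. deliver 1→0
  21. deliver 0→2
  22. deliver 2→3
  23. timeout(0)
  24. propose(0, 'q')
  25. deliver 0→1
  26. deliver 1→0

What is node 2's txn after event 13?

1. propose(0,'z'):  <0:coor t1 ->
2. deliver 0→3:  <3:part t1 ->
3. deliver 3→0:  nop
4. deliver 0→2:  <2:part t1 ->
5. deliver 2→0:  nop
6. deliver 0→1:  <1:part t1 ->
7. deliver 1→0:  <0:coor t1 z>
8. deliver 0→3:  <3:part t1 z>
9. deliver 0→2:  <2:part t1 z>
10. deliver 1→2:  nop
11. deliver 0→2:  nop
12. deliver 0→2:  nop
13. crash(2):  <2:✗part t1 z>

1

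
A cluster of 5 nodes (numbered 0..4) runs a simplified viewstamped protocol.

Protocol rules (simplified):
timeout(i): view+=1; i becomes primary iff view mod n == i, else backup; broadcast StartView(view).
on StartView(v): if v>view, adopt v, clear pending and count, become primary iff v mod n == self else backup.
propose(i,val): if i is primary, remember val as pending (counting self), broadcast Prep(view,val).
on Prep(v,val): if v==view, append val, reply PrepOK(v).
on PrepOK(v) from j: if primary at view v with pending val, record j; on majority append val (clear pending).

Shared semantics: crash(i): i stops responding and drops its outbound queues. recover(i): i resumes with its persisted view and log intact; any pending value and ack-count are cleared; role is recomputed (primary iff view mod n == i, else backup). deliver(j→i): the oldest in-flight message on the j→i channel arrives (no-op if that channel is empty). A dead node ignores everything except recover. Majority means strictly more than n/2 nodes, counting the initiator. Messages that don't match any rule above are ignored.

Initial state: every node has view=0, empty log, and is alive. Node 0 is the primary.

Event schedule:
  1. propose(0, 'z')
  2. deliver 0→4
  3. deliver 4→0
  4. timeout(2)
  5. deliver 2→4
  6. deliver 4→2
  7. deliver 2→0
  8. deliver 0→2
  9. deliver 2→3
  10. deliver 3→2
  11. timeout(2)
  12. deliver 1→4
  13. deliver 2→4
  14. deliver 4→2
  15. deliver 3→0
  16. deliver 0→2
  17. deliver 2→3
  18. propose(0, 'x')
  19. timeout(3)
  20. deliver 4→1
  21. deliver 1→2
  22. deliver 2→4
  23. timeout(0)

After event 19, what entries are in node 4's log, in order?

z

step 1 propose(0,'z'): —
step 2 deliver 0→4: 4={back,v=0,log=z}
step 3 deliver 4→0: —
step 4 timeout(2): 2={back,v=1,log=-}
step 5 deliver 2→4: 4={back,v=1,log=z}
step 6 deliver 4→2: —
step 7 deliver 2→0: 0={back,v=1,log=-}
step 8 deliver 0→2: —
step 9 deliver 2→3: 3={back,v=1,log=-}
step 10 deliver 3→2: —
step 11 timeout(2): 2={prim,v=2,log=-}
step 12 deliver 1→4: —
step 13 deliver 2→4: 4={back,v=2,log=z}
step 14 deliver 4→2: —
step 15 deliver 3→0: —
step 16 deliver 0→2: —
step 17 deliver 2→3: 3={back,v=2,log=-}
step 18 propose(0,'x'): —
step 19 timeout(3): 3={prim,v=3,log=-}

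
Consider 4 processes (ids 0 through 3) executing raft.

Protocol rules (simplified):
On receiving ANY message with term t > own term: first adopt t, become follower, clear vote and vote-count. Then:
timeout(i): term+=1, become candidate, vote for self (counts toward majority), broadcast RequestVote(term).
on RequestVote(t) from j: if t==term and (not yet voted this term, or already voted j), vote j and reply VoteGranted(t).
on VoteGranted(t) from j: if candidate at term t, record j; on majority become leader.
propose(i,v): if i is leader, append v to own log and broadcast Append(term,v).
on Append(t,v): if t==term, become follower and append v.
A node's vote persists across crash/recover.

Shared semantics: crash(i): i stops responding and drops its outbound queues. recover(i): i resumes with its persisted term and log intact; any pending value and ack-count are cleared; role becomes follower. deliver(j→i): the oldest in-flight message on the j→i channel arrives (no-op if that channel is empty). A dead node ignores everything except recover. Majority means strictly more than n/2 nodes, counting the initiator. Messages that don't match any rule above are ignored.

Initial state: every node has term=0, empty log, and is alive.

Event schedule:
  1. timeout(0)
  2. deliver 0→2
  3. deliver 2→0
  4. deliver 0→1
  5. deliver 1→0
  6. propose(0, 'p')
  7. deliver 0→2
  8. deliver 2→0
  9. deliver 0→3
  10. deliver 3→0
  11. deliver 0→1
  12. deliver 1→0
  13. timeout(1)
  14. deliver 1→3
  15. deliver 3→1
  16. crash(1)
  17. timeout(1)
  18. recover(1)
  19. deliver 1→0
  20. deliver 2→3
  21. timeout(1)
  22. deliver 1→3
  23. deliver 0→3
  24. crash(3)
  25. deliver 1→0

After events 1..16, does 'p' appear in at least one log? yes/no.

[1] timeout(0) → N0(cand t1 [-])
[2] deliver 0→2 → N2(foll t1 [-])
[3] deliver 2→0 → ∅
[4] deliver 0→1 → N1(foll t1 [-])
[5] deliver 1→0 → N0(lead t1 [-])
[6] propose(0,'p') → N0(lead t1 [p])
[7] deliver 0→2 → N2(foll t1 [p])
[8] deliver 2→0 → ∅
[9] deliver 0→3 → N3(foll t1 [-])
[10] deliver 3→0 → ∅
[11] deliver 0→1 → N1(foll t1 [p])
[12] deliver 1→0 → ∅
[13] timeout(1) → N1(cand t2 [p])
[14] deliver 1→3 → N3(foll t2 [-])
[15] deliver 3→1 → ∅
[16] crash(1) → N1(✗cand t2 [p])

yes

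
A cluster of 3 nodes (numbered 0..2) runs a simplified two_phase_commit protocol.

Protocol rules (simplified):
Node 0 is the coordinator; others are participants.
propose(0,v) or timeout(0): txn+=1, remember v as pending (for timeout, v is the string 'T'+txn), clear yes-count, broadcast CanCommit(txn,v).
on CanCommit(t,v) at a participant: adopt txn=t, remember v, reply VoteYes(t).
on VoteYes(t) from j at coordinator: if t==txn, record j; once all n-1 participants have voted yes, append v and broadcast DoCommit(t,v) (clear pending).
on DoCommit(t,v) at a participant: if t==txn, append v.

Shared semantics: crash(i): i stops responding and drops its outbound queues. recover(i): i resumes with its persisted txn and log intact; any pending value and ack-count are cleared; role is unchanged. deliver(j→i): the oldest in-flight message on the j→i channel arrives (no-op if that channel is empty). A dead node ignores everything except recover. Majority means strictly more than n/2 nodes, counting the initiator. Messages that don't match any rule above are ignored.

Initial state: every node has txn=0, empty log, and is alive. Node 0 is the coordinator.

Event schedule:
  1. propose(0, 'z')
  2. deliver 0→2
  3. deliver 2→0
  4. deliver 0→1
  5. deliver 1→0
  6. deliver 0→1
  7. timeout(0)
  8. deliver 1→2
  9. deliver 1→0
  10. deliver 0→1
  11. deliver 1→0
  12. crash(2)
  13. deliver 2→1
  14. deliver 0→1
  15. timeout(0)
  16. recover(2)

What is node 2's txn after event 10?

1. propose(0,'z'):  <0:coor t1 ->
2. deliver 0→2:  <2:part t1 ->
3. deliver 2→0:  nop
4. deliver 0→1:  <1:part t1 ->
5. deliver 1→0:  <0:coor t1 z>
6. deliver 0→1:  <1:part t1 z>
7. timeout(0):  <0:coor t2 z>
8. deliver 1→2:  nop
9. deliver 1→0:  nop
10. deliver 0→1:  <1:part t2 z>

1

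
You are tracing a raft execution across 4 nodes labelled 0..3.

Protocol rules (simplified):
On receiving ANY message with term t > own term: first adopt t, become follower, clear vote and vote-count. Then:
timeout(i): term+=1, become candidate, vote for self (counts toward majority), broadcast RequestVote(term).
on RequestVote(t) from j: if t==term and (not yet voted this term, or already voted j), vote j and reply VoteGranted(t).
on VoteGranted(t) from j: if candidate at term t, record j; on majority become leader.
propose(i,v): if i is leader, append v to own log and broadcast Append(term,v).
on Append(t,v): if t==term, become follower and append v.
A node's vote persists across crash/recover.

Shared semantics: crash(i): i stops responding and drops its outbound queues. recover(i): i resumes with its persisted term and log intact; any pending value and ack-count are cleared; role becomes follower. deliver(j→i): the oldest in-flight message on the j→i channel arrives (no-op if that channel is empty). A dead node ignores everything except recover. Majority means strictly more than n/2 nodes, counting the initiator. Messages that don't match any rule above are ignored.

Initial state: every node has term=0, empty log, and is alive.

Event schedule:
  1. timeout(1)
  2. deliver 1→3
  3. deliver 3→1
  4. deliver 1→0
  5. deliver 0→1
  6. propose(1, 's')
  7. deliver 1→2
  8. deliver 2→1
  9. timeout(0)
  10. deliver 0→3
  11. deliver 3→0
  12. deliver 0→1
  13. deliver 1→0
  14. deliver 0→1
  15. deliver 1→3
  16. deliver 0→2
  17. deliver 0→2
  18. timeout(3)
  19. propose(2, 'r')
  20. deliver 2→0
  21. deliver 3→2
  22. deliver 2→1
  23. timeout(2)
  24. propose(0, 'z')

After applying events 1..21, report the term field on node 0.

step 1 timeout(1): 1={cand,t=1,log=-}
step 2 deliver 1→3: 3={foll,t=1,log=-}
step 3 deliver 3→1: —
step 4 deliver 1→0: 0={foll,t=1,log=-}
step 5 deliver 0→1: 1={lead,t=1,log=-}
step 6 propose(1,'s'): 1={lead,t=1,log=s}
step 7 deliver 1→2: 2={foll,t=1,log=-}
step 8 deliver 2→1: —
step 9 timeout(0): 0={cand,t=2,log=-}
step 10 deliver 0→3: 3={foll,t=2,log=-}
step 11 deliver 3→0: —
step 12 deliver 0→1: 1={foll,t=2,log=s}
step 13 deliver 1→0: —
step 14 deliver 0→1: —
step 15 deliver 1→3: —
step 16 deliver 0→2: 2={foll,t=2,log=-}
step 17 deliver 0→2: —
step 18 timeout(3): 3={cand,t=3,log=-}
step 19 propose(2,'r'): —
step 20 deliver 2→0: 0={lead,t=2,log=-}
step 21 deliver 3→2: 2={foll,t=3,log=-}

2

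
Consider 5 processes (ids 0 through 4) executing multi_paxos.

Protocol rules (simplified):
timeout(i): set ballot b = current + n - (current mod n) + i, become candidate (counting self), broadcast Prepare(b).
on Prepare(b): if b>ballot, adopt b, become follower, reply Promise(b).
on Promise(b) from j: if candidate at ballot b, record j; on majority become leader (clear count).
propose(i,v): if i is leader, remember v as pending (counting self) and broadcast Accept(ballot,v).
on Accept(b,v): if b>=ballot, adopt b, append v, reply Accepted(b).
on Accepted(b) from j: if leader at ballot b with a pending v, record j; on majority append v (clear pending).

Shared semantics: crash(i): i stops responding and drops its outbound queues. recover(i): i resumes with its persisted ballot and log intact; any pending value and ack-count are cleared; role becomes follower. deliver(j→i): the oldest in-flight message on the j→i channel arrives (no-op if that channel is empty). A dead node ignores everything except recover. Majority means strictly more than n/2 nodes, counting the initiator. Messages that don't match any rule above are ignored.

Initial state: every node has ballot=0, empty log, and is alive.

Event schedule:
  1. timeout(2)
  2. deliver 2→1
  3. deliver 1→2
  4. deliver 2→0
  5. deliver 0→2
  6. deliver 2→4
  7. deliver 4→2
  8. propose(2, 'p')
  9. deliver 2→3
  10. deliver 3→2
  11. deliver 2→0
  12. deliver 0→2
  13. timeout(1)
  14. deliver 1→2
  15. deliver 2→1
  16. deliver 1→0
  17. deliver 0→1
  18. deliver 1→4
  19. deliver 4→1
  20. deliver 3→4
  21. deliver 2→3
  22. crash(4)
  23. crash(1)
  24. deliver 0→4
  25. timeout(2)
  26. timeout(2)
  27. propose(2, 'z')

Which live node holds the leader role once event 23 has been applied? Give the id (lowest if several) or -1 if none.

after 1 — timeout(2): n2:cand/b7/[-]
after 2 — deliver 2→1: n1:foll/b7/[-]
after 3 — deliver 1→2: ·
after 4 — deliver 2→0: n0:foll/b7/[-]
after 5 — deliver 0→2: n2:lead/b7/[-]
after 6 — deliver 2→4: n4:foll/b7/[-]
after 7 — deliver 4→2: ·
after 8 — propose(2,'p'): ·
after 9 — deliver 2→3: n3:foll/b7/[-]
after 10 — deliver 3→2: ·
after 11 — deliver 2→0: n0:foll/b7/[p]
after 12 — deliver 0→2: ·
after 13 — timeout(1): n1:cand/b11/[-]
after 14 — deliver 1→2: n2:foll/b11/[-]
after 15 — deliver 2→1: ·
after 16 — deliver 1→0: n0:foll/b11/[p]
after 17 — deliver 0→1: ·
after 18 — deliver 1→4: n4:foll/b11/[-]
after 19 — deliver 4→1: n1:lead/b11/[-]
after 20 — deliver 3→4: ·
after 21 — deliver 2→3: n3:foll/b7/[p]
after 22 — crash(4): n4:✗foll/b11/[-]
after 23 — crash(1): n1:✗lead/b11/[-]

-1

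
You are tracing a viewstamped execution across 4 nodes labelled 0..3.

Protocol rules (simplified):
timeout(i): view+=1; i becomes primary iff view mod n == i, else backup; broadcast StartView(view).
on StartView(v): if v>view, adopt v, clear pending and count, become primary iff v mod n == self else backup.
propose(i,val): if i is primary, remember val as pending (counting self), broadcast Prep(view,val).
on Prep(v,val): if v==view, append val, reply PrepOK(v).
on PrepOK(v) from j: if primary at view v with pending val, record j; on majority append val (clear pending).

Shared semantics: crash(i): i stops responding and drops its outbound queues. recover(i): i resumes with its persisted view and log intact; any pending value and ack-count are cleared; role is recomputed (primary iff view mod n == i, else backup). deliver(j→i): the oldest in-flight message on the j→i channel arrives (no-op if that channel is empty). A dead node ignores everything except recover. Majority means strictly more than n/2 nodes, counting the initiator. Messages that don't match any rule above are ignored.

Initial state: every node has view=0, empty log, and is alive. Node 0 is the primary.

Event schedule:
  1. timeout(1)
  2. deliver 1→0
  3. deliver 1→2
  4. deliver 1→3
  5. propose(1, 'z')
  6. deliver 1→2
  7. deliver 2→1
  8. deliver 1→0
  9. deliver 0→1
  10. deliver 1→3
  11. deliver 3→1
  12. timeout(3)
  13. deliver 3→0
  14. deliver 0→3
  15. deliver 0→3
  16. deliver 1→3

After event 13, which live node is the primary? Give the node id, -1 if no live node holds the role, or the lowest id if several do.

step 1 timeout(1): 1={prim,v=1,log=-}
step 2 deliver 1→0: 0={back,v=1,log=-}
step 3 deliver 1→2: 2={back,v=1,log=-}
step 4 deliver 1→3: 3={back,v=1,log=-}
step 5 propose(1,'z'): —
step 6 deliver 1→2: 2={back,v=1,log=z}
step 7 deliver 2→1: —
step 8 deliver 1→0: 0={back,v=1,log=z}
step 9 deliver 0→1: 1={prim,v=1,log=z}
step 10 deliver 1→3: 3={back,v=1,log=z}
step 11 deliver 3→1: —
step 12 timeout(3): 3={back,v=2,log=z}
step 13 deliver 3→0: 0={back,v=2,log=z}

1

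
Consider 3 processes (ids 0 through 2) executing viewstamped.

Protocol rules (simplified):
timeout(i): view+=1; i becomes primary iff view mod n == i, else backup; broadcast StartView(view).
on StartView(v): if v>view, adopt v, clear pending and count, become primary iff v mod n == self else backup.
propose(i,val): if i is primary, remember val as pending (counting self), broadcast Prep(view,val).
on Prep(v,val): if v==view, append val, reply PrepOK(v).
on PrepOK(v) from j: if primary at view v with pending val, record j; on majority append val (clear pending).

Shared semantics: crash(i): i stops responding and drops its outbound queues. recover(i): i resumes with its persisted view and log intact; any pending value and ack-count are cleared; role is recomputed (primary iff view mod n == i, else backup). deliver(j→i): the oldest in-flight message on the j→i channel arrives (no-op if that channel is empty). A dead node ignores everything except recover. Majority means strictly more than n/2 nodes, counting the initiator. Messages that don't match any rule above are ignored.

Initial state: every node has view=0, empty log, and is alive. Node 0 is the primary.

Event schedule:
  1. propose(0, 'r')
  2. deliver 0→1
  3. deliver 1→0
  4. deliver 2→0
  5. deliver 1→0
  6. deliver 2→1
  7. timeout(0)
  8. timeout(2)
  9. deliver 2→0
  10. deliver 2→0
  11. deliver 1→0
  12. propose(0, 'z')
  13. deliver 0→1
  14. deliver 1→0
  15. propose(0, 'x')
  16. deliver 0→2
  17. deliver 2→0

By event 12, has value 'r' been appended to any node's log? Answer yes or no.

yes

[1] propose(0,'r') → ∅
[2] deliver 0→1 → N1(back v0 [r])
[3] deliver 1→0 → N0(prim v0 [r])
[4] deliver 2→0 → ∅
[5] deliver 1→0 → ∅
[6] deliver 2→1 → ∅
[7] timeout(0) → N0(back v1 [r])
[8] timeout(2) → N2(back v1 [-])
[9] deliver 2→0 → ∅
[10] deliver 2→0 → ∅
[11] deliver 1→0 → ∅
[12] propose(0,'z') → ∅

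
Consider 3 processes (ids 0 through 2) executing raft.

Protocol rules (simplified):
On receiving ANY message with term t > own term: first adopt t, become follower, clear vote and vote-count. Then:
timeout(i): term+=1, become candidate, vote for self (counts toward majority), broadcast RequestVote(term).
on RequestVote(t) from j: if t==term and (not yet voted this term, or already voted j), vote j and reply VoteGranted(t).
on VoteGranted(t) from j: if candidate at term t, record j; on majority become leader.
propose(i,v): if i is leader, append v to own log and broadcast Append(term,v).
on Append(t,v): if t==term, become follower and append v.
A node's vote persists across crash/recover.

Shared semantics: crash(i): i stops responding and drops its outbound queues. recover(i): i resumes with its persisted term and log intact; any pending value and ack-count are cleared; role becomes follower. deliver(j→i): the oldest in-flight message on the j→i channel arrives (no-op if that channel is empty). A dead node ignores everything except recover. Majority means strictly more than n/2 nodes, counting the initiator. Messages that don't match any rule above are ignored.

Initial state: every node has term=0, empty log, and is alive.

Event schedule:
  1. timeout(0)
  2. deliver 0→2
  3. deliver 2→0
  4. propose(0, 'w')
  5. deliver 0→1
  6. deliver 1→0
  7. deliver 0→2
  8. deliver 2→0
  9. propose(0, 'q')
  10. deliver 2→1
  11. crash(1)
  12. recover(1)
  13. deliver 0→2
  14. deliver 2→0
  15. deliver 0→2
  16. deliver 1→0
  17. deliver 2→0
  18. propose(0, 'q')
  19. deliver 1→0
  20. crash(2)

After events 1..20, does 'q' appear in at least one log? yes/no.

yes

1. timeout(0):  <0:cand t1 ->
2. deliver 0→2:  <2:foll t1 ->
3. deliver 2→0:  <0:lead t1 ->
4. propose(0,'w'):  <0:lead t1 w>
5. deliver 0→1:  <1:foll t1 ->
6. deliver 1→0:  nop
7. deliver 0→2:  <2:foll t1 w>
8. deliver 2→0:  nop
9. propose(0,'q'):  <0:lead t1 w,q>
10. deliver 2→1:  nop
11. crash(1):  <1:✗foll t1 ->
12. recover(1):  <1:foll t1 ->
13. deliver 0→2:  <2:foll t1 w,q>
14. deliver 2→0:  nop
15. deliver 0→2:  nop
16. deliver 1→0:  nop
17. deliver 2→0:  nop
18. propose(0,'q'):  <0:lead t1 w,q,q>
19. deliver 1→0:  nop
20. crash(2):  <2:✗foll t1 w,q>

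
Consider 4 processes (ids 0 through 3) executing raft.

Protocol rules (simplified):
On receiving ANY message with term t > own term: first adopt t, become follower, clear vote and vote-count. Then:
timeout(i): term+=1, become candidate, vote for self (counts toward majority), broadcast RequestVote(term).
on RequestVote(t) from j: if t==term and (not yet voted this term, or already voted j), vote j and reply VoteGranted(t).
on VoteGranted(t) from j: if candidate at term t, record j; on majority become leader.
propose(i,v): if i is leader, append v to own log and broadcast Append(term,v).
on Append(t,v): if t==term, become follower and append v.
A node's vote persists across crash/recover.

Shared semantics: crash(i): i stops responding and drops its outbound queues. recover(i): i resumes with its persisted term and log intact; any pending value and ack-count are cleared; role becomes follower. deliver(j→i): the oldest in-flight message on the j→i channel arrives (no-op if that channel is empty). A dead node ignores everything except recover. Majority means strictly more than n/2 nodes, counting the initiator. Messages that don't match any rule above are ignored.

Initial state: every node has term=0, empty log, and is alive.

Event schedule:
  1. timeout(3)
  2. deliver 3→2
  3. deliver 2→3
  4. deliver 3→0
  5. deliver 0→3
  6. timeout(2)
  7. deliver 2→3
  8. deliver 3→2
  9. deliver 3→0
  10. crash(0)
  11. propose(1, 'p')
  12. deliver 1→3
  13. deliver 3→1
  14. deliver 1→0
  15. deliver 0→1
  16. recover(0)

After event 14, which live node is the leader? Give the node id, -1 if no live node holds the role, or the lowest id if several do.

-1

e1 timeout(3): 3[cand,t=1,-]
e2 deliver 3→2: 2[foll,t=1,-]
e3 deliver 2→3: ·
e4 deliver 3→0: 0[foll,t=1,-]
e5 deliver 0→3: 3[lead,t=1,-]
e6 timeout(2): 2[cand,t=2,-]
e7 deliver 2→3: 3[foll,t=2,-]
e8 deliver 3→2: ·
e9 deliver 3→0: ·
e10 crash(0): 0[✗foll,t=1,-]
e11 propose(1,'p'): ·
e12 deliver 1→3: ·
e13 deliver 3→1: 1[foll,t=1,-]
e14 deliver 1→0: ·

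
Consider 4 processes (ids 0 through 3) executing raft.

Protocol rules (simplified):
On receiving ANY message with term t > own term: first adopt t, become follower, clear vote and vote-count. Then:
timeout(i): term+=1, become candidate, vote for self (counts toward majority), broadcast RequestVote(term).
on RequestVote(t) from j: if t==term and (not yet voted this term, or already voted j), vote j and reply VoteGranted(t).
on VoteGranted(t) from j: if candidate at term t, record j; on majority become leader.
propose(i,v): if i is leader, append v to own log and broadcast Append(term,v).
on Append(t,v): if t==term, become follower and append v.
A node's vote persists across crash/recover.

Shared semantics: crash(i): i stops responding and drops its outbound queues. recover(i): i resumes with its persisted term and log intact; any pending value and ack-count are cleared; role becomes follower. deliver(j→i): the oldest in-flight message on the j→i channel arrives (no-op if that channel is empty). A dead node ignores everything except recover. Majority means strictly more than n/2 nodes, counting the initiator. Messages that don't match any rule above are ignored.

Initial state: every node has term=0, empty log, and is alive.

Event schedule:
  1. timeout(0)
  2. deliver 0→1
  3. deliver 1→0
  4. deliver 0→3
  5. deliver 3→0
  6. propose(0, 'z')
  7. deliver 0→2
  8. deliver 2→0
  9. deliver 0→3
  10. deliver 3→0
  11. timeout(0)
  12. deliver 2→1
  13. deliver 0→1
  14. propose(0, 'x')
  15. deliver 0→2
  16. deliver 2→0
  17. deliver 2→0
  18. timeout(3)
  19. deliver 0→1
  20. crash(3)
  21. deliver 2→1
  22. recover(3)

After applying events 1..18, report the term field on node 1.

1

1. timeout(0):  <0:cand t1 ->
2. deliver 0→1:  <1:foll t1 ->
3. deliver 1→0:  nop
4. deliver 0→3:  <3:foll t1 ->
5. deliver 3→0:  <0:lead t1 ->
6. propose(0,'z'):  <0:lead t1 z>
7. deliver 0→2:  <2:foll t1 ->
8. deliver 2→0:  nop
9. deliver 0→3:  <3:foll t1 z>
10. deliver 3→0:  nop
11. timeout(0):  <0:cand t2 z>
12. deliver 2→1:  nop
13. deliver 0→1:  <1:foll t1 z>
14. propose(0,'x'):  nop
15. deliver 0→2:  <2:foll t1 z>
16. deliver 2→0:  nop
17. deliver 2→0:  nop
18. timeout(3):  <3:cand t2 z>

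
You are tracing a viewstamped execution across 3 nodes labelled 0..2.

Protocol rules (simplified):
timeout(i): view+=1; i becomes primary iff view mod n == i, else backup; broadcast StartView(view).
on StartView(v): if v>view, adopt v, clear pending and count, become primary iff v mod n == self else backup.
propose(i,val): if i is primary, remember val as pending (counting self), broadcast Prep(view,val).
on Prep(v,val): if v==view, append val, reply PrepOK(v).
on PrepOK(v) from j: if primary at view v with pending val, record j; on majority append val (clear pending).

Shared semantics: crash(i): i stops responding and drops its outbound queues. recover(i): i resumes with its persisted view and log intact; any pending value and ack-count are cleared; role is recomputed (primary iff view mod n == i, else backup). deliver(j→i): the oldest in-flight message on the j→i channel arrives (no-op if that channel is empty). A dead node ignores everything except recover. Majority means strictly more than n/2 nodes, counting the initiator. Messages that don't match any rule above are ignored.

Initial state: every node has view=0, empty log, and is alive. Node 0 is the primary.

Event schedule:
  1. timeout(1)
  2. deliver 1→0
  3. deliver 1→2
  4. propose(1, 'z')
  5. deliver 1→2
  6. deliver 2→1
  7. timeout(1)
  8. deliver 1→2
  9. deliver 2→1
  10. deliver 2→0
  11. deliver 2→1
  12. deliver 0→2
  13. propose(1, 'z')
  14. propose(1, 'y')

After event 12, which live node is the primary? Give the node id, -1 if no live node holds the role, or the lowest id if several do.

2

1. timeout(1):  <1:prim v1 ->
2. deliver 1→0:  <0:back v1 ->
3. deliver 1→2:  <2:back v1 ->
4. propose(1,'z'):  nop
5. deliver 1→2:  <2:back v1 z>
6. deliver 2→1:  <1:prim v1 z>
7. timeout(1):  <1:back v2 z>
8. deliver 1→2:  <2:prim v2 z>
9. deliver 2→1:  nop
10. deliver 2→0:  nop
11. deliver 2→1:  nop
12. deliver 0→2:  nop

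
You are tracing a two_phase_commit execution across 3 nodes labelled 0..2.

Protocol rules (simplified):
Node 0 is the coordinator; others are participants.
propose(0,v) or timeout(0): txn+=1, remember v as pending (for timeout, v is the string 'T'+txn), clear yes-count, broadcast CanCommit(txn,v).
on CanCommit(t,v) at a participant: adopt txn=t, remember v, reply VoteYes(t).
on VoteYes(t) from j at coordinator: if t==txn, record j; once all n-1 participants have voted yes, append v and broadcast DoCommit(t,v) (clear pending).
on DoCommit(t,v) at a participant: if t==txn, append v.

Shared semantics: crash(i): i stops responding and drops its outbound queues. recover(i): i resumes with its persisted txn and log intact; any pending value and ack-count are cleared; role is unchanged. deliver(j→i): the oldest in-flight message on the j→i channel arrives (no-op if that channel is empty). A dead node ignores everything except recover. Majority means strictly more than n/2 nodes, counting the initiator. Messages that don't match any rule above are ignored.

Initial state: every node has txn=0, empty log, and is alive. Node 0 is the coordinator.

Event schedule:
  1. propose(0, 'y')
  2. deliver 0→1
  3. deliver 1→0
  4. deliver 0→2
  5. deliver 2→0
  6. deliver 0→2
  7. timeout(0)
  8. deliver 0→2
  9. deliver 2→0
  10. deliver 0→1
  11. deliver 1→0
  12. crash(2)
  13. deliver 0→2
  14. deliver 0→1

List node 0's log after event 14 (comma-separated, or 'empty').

y

step 1 propose(0,'y'): 0={coor,t=1,log=-}
step 2 deliver 0→1: 1={part,t=1,log=-}
step 3 deliver 1→0: —
step 4 deliver 0→2: 2={part,t=1,log=-}
step 5 deliver 2→0: 0={coor,t=1,log=y}
step 6 deliver 0→2: 2={part,t=1,log=y}
step 7 timeout(0): 0={coor,t=2,log=y}
step 8 deliver 0→2: 2={part,t=2,log=y}
step 9 deliver 2→0: —
step 10 deliver 0→1: 1={part,t=1,log=y}
step 11 deliver 1→0: —
step 12 crash(2): 2={✗part,t=2,log=y}
step 13 deliver 0→2: —
step 14 deliver 0→1: 1={part,t=2,log=y}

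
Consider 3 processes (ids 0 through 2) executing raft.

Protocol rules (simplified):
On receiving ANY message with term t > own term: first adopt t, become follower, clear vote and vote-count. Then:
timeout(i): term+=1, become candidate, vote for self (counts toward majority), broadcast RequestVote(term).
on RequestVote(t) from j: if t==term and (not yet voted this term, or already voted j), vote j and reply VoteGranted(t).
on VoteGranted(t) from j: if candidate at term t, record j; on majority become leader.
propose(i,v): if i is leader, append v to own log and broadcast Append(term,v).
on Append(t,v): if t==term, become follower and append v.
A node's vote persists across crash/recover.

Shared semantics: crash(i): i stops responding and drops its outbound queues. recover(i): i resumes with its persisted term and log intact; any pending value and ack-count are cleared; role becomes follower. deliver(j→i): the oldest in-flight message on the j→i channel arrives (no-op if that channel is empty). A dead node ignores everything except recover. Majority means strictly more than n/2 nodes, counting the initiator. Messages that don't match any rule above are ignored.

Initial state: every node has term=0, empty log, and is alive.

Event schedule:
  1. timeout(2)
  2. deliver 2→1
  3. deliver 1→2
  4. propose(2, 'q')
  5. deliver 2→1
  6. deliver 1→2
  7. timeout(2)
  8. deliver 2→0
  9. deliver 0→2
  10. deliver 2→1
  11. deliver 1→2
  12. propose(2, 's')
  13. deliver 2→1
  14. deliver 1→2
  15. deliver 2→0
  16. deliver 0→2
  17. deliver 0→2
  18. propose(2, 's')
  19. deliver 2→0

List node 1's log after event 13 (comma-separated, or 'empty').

step 1 timeout(2): 2={cand,t=1,log=-}
step 2 deliver 2→1: 1={foll,t=1,log=-}
step 3 deliver 1→2: 2={lead,t=1,log=-}
step 4 propose(2,'q'): 2={lead,t=1,log=q}
step 5 deliver 2→1: 1={foll,t=1,log=q}
step 6 deliver 1→2: —
step 7 timeout(2): 2={cand,t=2,log=q}
step 8 deliver 2→0: 0={foll,t=1,log=-}
step 9 deliver 0→2: —
step 10 deliver 2→1: 1={foll,t=2,log=q}
step 11 deliver 1→2: 2={lead,t=2,log=q}
step 12 propose(2,'s'): 2={lead,t=2,log=q,s}
step 13 deliver 2→1: 1={foll,t=2,log=q,s}

q,s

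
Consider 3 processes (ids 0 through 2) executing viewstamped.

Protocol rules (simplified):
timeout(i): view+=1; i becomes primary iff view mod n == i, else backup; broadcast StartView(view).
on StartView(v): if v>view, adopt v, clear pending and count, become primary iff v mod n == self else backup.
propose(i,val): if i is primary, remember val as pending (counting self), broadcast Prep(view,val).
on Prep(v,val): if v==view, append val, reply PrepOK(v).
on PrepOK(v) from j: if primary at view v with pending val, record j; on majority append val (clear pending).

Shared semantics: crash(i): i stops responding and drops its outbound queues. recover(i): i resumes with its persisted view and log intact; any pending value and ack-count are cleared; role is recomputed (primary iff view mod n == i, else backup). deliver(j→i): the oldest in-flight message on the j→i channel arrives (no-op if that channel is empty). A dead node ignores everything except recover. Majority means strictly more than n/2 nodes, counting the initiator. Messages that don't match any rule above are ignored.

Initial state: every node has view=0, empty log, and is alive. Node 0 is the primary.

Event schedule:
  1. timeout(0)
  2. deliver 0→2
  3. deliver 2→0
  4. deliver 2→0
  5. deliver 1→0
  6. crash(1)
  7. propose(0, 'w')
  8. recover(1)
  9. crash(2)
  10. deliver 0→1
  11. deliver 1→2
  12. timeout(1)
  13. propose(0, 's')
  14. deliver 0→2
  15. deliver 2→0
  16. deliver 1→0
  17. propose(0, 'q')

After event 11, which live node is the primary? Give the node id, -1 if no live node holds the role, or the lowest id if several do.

step 1 timeout(0): 0={back,v=1,log=-}
step 2 deliver 0→2: 2={back,v=1,log=-}
step 3 deliver 2→0: —
step 4 deliver 2→0: —
step 5 deliver 1→0: —
step 6 crash(1): 1={✗back,v=0,log=-}
step 7 propose(0,'w'): —
step 8 recover(1): 1={back,v=0,log=-}
step 9 crash(2): 2={✗back,v=1,log=-}
step 10 deliver 0→1: 1={prim,v=1,log=-}
step 11 deliver 1→2: —

1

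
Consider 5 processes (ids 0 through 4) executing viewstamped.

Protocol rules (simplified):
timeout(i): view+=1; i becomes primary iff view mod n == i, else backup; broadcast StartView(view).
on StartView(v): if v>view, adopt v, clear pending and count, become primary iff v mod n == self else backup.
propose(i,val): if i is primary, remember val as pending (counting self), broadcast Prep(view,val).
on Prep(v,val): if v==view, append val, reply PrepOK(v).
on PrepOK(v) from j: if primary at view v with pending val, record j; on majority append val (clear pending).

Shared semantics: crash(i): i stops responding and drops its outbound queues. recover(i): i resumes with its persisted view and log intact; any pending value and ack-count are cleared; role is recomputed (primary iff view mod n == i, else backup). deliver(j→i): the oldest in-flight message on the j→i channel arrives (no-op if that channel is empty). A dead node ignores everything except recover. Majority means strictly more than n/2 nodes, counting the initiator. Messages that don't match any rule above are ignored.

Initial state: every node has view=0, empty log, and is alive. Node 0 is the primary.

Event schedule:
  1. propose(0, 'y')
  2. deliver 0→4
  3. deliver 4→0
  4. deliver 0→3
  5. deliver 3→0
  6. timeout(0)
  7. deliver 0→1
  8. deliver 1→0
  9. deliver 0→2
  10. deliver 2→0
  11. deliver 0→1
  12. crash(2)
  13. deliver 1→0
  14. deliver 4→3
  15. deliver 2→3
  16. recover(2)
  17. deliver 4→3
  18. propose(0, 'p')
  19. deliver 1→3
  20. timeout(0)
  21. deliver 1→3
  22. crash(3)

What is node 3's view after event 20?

0

e1 propose(0,'y'): ·
e2 deliver 0→4: 4[back,v=0,y]
e3 deliver 4→0: ·
e4 deliver 0→3: 3[back,v=0,y]
e5 deliver 3→0: 0[prim,v=0,y]
e6 timeout(0): 0[back,v=1,y]
e7 deliver 0→1: 1[back,v=0,y]
e8 deliver 1→0: ·
e9 deliver 0→2: 2[back,v=0,y]
e10 deliver 2→0: ·
e11 deliver 0→1: 1[prim,v=1,y]
e12 crash(2): 2[✗back,v=0,y]
e13 deliver 1→0: ·
e14 deliver 4→3: ·
e15 deliver 2→3: ·
e16 recover(2): 2[back,v=0,y]
e17 deliver 4→3: ·
e18 propose(0,'p'): ·
e19 deliver 1→3: ·
e20 timeout(0): 0[back,v=2,y]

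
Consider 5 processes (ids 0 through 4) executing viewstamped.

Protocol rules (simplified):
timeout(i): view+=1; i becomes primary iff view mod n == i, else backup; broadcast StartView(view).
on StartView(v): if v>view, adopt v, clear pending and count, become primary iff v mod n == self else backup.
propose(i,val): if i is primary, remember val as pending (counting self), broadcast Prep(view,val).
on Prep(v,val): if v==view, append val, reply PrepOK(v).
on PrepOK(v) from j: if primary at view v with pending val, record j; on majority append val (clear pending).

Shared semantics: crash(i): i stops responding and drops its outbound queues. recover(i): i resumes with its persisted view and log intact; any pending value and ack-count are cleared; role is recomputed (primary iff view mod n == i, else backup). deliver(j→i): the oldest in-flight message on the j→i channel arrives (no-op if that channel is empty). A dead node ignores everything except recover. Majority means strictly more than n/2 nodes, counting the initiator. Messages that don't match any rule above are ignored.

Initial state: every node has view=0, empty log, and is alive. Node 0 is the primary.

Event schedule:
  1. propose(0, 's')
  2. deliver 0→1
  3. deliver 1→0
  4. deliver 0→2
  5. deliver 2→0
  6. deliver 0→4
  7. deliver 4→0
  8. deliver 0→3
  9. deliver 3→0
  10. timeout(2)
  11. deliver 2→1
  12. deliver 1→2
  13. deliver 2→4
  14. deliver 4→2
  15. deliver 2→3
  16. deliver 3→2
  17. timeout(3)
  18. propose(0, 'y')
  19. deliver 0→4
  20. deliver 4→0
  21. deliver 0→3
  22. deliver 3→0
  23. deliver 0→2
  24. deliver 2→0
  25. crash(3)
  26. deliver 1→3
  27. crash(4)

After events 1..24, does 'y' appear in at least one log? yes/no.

no

step 1 propose(0,'s'): —
step 2 deliver 0→1: 1={back,v=0,log=s}
step 3 deliver 1→0: —
step 4 deliver 0→2: 2={back,v=0,log=s}
step 5 deliver 2→0: 0={prim,v=0,log=s}
step 6 deliver 0→4: 4={back,v=0,log=s}
step 7 deliver 4→0: —
step 8 deliver 0→3: 3={back,v=0,log=s}
step 9 deliver 3→0: —
step 10 timeout(2): 2={back,v=1,log=s}
step 11 deliver 2→1: 1={prim,v=1,log=s}
step 12 deliver 1→2: —
step 13 deliver 2→4: 4={back,v=1,log=s}
step 14 deliver 4→2: —
step 15 deliver 2→3: 3={back,v=1,log=s}
step 16 deliver 3→2: —
step 17 timeout(3): 3={back,v=2,log=s}
step 18 propose(0,'y'): —
step 19 deliver 0→4: —
step 20 deliver 4→0: —
step 21 deliver 0→3: —
step 22 deliver 3→0: 0={back,v=2,log=s}
step 23 deliver 0→2: —
step 24 deliver 2→0: —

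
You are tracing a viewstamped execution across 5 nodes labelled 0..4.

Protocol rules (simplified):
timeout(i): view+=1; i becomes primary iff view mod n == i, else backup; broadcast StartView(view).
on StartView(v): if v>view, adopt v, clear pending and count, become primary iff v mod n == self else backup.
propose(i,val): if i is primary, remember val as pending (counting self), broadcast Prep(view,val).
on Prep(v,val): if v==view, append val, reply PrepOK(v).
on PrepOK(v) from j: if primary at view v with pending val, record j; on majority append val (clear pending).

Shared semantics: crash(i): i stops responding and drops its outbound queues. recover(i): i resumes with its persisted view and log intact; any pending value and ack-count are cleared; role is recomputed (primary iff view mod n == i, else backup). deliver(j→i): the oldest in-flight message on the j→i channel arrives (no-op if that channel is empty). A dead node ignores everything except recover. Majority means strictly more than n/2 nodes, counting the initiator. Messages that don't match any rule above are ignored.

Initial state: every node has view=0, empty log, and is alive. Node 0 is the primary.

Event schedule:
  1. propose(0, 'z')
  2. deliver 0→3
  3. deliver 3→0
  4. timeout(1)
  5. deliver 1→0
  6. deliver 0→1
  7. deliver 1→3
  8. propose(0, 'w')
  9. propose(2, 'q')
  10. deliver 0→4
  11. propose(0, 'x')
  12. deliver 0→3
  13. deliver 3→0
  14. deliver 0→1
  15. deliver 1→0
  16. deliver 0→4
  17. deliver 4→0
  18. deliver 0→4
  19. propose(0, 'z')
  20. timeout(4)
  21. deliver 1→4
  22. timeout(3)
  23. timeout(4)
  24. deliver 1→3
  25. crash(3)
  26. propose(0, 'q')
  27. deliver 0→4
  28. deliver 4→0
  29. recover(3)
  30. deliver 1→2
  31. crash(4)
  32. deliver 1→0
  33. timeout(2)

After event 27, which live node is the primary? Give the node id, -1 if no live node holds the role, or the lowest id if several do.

1

e1 propose(0,'z'): ·
e2 deliver 0→3: 3[back,v=0,z]
e3 deliver 3→0: ·
e4 timeout(1): 1[prim,v=1,-]
e5 deliver 1→0: 0[back,v=1,-]
e6 deliver 0→1: ·
e7 deliver 1→3: 3[back,v=1,z]
e8 propose(0,'w'): ·
e9 propose(2,'q'): ·
e10 deliver 0→4: 4[back,v=0,z]
e11 propose(0,'x'): ·
e12 deliver 0→3: ·
e13 deliver 3→0: ·
e14 deliver 0→1: ·
e15 deliver 1→0: ·
e16 deliver 0→4: ·
e17 deliver 4→0: ·
e18 deliver 0→4: ·
e19 propose(0,'z'): ·
e20 timeout(4): 4[back,v=1,z]
e21 deliver 1→4: ·
e22 timeout(3): 3[back,v=2,z]
e23 timeout(4): 4[back,v=2,z]
e24 deliver 1→3: ·
e25 crash(3): 3[✗back,v=2,z]
e26 propose(0,'q'): ·
e27 deliver 0→4: ·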